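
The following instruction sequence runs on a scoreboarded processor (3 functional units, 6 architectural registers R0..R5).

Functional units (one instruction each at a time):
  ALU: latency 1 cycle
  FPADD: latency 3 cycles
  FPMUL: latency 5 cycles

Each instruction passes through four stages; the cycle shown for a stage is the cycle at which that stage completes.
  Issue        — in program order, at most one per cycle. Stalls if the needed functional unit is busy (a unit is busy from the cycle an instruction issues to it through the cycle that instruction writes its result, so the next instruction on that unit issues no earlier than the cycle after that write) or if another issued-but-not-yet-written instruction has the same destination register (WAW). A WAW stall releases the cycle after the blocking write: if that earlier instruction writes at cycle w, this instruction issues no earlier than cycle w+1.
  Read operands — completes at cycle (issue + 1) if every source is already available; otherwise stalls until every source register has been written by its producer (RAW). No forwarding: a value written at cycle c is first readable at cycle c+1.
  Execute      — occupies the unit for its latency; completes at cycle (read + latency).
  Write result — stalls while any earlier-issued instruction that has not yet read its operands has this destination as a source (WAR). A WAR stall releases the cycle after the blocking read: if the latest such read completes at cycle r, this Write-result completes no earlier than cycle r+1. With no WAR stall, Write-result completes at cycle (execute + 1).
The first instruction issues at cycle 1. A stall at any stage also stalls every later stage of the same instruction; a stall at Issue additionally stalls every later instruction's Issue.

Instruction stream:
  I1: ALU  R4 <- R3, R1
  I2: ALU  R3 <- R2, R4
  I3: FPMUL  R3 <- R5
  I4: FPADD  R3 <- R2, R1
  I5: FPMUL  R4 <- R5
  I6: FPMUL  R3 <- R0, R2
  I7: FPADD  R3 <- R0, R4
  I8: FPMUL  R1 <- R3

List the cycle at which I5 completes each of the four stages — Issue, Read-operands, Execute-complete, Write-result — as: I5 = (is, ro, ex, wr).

  I1 | 1 | 2 | 3 | 4
  I2 | 5 | 6 | 7 | 8   struct: ALU busy until I1 writes@4
  I3 | 9 | 10 | 15 | 16   WAW R3: wait I2 write@8
  I4 | 17 | 18 | 21 | 22   WAW R3: wait I3 write@16
  I5 | 18 | 19 | 24 | 25
  I6 | 26 | 27 | 32 | 33   struct: FPMUL busy until I5 writes@25
  I7 | 34 | 35 | 38 | 39   WAW R3: wait I6 write@33
  I8 | 35 | 40 | 45 | 46   RAW R3: wait I7 write@39

I5 = (18, 19, 24, 25)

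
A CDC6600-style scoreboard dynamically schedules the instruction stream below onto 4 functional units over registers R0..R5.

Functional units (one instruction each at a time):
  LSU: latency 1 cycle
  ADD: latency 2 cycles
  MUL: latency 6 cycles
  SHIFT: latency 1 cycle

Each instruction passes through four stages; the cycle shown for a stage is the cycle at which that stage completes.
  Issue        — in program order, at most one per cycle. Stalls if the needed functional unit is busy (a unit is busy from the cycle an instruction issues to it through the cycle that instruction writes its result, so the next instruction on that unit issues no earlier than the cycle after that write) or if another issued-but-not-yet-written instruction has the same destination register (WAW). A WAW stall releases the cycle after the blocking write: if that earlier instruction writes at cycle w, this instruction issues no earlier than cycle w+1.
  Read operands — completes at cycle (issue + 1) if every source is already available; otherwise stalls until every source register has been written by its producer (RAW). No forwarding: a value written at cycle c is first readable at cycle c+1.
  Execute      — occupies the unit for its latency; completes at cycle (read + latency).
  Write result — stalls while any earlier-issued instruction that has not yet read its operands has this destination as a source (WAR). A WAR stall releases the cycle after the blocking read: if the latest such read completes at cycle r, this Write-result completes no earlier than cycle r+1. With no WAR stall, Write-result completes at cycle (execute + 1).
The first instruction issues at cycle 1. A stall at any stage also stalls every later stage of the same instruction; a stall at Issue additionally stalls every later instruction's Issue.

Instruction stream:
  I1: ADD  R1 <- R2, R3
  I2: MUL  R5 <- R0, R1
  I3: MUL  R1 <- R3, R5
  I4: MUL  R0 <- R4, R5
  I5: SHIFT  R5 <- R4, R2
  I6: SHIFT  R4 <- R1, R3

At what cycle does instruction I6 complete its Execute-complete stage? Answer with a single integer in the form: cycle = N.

[1] I1→ADD
[2] I1 RO | I2→MUL
[4] I1 EX
[5] I1 WR R1
[6] I2 RO
[12] I2 EX
[13] I2 WR R5
[14] I3→MUL
[15] I3 RO
[21] I3 EX
[22] I3 WR R1
[23] I4→MUL
[24] I4 RO | I5→SHIFT
[25] I5 RO
[26] I5 EX
[27] I5 WR R5
[28] I6→SHIFT
[29] I6 RO
[30] I4 EX | I6 EX
[31] I4 WR R0 | I6 WR R4

cycle = 30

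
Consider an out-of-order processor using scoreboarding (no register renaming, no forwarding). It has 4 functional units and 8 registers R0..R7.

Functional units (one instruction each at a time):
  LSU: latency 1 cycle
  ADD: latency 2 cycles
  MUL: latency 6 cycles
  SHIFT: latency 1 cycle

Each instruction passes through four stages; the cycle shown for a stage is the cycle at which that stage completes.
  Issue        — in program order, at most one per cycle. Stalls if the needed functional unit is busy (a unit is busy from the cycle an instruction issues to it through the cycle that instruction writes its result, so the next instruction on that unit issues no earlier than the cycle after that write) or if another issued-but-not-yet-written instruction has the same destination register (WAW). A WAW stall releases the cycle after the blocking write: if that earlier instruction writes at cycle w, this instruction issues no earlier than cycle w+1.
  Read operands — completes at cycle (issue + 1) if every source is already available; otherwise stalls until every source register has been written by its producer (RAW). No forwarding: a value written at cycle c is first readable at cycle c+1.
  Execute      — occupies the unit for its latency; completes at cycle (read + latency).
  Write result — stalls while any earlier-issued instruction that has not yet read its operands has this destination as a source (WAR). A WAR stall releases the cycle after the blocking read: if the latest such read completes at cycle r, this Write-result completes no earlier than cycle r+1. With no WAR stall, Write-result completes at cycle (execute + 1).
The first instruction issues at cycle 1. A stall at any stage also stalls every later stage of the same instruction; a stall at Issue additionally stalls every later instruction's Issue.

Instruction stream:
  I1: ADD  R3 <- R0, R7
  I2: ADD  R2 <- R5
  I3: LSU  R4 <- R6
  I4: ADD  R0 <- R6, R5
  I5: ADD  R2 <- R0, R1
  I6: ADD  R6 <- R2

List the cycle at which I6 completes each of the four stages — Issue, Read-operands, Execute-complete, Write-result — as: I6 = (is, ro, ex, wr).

I6 = (21, 22, 24, 25)

[I1] 1/2/4/5
[I2] 6/7/9/10  (struct: ADD busy until I1 writes@5)
[I3] 7/8/9/10
[I4] 11/12/14/15  (struct: ADD busy until I2 writes@10)
[I5] 16/17/19/20  (struct: ADD busy until I4 writes@15)
[I6] 21/22/24/25  (struct: ADD busy until I5 writes@20)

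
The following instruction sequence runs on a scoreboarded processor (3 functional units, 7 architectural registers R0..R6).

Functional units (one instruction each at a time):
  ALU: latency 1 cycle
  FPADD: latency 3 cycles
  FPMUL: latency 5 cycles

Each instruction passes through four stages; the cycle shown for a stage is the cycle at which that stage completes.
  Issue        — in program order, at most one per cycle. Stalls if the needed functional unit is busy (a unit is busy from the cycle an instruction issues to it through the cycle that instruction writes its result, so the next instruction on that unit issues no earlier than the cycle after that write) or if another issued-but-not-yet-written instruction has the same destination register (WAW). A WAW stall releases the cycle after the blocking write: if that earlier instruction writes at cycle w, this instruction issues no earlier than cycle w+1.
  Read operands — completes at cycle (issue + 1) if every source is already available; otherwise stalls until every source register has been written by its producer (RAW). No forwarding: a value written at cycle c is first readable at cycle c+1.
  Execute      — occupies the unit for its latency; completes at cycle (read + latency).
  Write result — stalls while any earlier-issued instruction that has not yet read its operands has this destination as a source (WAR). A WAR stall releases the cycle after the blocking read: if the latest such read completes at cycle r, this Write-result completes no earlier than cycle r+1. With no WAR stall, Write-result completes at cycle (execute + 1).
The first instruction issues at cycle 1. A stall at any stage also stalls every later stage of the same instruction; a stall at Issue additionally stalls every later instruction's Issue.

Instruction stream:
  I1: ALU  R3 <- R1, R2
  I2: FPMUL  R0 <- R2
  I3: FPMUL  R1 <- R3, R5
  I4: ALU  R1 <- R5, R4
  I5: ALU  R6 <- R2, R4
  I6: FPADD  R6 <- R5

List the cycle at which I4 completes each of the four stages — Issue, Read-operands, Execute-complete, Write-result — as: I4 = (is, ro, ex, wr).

1) issue 1, read 2, done 3, write 4
2) issue 2, read 3, done 8, write 9
3) issue 10, read 11, done 16, write 17  <struct: FPMUL busy until I2 writes@9>
4) issue 18, read 19, done 20, write 21  <WAW R1: wait I3 write@17>
5) issue 22, read 23, done 24, write 25  <struct: ALU busy until I4 writes@21>
6) issue 26, read 27, done 30, write 31  <WAW R6: wait I5 write@25>

I4 = (18, 19, 20, 21)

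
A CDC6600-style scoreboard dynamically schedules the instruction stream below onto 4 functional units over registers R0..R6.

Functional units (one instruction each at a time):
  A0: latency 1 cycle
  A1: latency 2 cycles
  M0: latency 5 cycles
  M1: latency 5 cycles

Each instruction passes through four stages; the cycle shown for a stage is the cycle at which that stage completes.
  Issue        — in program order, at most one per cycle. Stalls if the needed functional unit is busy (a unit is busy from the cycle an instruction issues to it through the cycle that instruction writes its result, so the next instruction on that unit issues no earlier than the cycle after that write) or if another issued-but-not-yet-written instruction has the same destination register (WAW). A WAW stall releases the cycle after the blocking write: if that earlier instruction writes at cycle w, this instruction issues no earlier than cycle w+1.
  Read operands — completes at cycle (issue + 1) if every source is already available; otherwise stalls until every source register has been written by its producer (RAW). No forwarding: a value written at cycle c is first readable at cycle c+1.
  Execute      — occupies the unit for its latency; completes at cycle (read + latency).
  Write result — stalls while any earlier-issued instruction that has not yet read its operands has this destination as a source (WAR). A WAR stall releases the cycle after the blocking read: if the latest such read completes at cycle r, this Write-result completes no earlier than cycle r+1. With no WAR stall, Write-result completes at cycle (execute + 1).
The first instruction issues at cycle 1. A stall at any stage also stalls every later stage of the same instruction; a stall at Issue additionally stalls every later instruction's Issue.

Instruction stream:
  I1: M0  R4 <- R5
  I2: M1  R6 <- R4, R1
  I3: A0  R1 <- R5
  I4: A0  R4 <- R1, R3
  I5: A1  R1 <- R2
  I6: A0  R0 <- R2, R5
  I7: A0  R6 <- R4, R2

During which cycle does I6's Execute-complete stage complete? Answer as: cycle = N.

cycle 1: issue I1 (M0)
cycle 2: I1 read-ops | issue I2 (M1)
cycle 3: issue I3 (A0)
cycle 4: I3 read-ops
cycle 5: I3 finished on A0
cycle 7: I1 finished on M0
cycle 8: I1→R4
cycle 9: I2 read-ops
cycle 10: I3→R1
cycle 11: issue I4 (A0)
cycle 12: I4 read-ops | issue I5 (A1)
cycle 13: I4 finished on A0 | I5 read-ops
cycle 14: I2 finished on M1 | I4→R4
cycle 15: I2→R6 | I5 finished on A1 | issue I6 (A0)
cycle 16: I5→R1 | I6 read-ops
cycle 17: I6 finished on A0
cycle 18: I6→R0
cycle 19: issue I7 (A0)
cycle 20: I7 read-ops
cycle 21: I7 finished on A0
cycle 22: I7→R6

cycle = 17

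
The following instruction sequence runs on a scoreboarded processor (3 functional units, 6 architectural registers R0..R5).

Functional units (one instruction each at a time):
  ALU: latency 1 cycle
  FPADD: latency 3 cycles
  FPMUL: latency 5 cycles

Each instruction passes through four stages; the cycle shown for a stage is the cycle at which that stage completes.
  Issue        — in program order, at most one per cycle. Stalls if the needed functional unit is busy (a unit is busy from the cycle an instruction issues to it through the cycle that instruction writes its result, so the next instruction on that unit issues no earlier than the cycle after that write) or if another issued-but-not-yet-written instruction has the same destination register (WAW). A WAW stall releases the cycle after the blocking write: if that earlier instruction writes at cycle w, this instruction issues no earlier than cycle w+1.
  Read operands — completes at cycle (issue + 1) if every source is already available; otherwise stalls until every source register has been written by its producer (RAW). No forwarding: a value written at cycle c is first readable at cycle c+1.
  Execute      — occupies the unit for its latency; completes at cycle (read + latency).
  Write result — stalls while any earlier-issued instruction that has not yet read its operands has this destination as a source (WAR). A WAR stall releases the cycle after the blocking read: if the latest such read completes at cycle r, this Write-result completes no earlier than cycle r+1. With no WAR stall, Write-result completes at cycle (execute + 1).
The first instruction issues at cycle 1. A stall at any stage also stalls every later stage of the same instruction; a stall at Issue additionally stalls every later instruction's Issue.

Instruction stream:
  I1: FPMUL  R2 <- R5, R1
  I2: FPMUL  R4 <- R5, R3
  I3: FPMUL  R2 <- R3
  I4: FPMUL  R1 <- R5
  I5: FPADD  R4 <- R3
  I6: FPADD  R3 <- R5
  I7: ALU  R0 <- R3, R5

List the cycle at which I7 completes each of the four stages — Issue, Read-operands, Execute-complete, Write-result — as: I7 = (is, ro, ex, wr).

cycle 1: I1→FPMUL
cycle 2: I1 RO
cycle 7: I1 EX
cycle 8: I1 WR R2
cycle 9: I2→FPMUL
cycle 10: I2 RO
cycle 15: I2 EX
cycle 16: I2 WR R4
cycle 17: I3→FPMUL
cycle 18: I3 RO
cycle 23: I3 EX
cycle 24: I3 WR R2
cycle 25: I4→FPMUL
cycle 26: I4 RO; I5→FPADD
cycle 27: I5 RO
cycle 30: I5 EX
cycle 31: I4 EX; I5 WR R4
cycle 32: I4 WR R1; I6→FPADD
cycle 33: I6 RO; I7→ALU
cycle 36: I6 EX
cycle 37: I6 WR R3
cycle 38: I7 RO
cycle 39: I7 EX
cycle 40: I7 WR R0

I7 = (33, 38, 39, 40)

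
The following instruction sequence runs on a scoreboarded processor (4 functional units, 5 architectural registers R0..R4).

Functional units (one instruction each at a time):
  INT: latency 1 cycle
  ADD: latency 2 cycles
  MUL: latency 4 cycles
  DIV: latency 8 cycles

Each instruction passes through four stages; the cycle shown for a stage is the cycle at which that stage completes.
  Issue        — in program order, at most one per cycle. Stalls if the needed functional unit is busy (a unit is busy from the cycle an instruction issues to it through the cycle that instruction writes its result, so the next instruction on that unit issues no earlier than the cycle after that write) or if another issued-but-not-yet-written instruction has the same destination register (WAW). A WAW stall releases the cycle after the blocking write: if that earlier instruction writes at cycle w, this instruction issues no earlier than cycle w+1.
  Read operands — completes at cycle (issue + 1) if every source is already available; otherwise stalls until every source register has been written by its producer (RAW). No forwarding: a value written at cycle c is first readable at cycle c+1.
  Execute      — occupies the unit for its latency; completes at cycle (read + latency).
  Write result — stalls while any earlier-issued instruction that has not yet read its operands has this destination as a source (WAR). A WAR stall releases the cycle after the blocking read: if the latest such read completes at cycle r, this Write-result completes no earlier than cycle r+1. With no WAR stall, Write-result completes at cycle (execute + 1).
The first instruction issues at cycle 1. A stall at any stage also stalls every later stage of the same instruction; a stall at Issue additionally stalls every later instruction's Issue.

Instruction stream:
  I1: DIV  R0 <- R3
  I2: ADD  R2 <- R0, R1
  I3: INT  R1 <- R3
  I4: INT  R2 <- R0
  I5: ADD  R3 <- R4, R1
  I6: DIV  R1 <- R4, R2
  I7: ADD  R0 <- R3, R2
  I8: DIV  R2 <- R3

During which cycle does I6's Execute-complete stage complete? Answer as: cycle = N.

cycle = 28

1) issue 1, read 2, done 10, write 11
2) issue 2, read 12, done 14, write 15  <RAW R0: wait I1 write@11>
3) issue 3, read 4, done 5, write 13  <WAR R1: wait I2 read@12>
4) issue 16, read 17, done 18, write 19  <WAW R2: wait I2 write@15>
5) issue 17, read 18, done 20, write 21
6) issue 18, read 20, done 28, write 29  <RAW R2: wait I4 write@19>
7) issue 22, read 23, done 25, write 26  <struct: ADD busy until I5 writes@21>
8) issue 30, read 31, done 39, write 40  <struct: DIV busy until I6 writes@29>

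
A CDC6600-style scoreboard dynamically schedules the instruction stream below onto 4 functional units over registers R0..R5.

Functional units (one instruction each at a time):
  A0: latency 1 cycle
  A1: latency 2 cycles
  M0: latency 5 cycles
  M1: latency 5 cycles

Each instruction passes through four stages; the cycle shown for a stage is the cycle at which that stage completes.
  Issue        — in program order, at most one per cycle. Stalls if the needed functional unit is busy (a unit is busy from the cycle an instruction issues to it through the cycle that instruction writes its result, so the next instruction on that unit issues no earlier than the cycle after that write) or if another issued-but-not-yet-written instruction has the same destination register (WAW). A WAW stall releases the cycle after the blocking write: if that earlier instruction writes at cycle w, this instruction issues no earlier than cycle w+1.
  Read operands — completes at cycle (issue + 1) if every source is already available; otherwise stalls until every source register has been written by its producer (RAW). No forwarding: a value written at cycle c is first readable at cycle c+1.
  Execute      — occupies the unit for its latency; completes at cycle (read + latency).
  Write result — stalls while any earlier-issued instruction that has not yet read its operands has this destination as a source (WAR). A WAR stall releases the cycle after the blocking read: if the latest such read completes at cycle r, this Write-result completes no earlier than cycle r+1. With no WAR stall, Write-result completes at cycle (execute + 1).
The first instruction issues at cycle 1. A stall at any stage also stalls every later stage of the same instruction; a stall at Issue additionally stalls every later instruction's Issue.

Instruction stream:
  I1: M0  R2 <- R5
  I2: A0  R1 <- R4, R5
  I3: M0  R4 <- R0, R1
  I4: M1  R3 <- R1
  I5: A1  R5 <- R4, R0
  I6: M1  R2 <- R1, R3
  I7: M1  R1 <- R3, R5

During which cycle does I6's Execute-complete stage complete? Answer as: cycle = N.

I1  is:1  ro:2  ex:7  wr:8
I2  is:2  ro:3  ex:4  wr:5
I3  is:9  ro:10  ex:15  wr:16  — struct: M0 busy until I1 writes@8
I4  is:10  ro:11  ex:16  wr:17
I5  is:11  ro:17  ex:19  wr:20  — RAW R4: wait I3 write@16
I6  is:18  ro:19  ex:24  wr:25  — struct: M1 busy until I4 writes@17
I7  is:26  ro:27  ex:32  wr:33  — struct: M1 busy until I6 writes@25

cycle = 24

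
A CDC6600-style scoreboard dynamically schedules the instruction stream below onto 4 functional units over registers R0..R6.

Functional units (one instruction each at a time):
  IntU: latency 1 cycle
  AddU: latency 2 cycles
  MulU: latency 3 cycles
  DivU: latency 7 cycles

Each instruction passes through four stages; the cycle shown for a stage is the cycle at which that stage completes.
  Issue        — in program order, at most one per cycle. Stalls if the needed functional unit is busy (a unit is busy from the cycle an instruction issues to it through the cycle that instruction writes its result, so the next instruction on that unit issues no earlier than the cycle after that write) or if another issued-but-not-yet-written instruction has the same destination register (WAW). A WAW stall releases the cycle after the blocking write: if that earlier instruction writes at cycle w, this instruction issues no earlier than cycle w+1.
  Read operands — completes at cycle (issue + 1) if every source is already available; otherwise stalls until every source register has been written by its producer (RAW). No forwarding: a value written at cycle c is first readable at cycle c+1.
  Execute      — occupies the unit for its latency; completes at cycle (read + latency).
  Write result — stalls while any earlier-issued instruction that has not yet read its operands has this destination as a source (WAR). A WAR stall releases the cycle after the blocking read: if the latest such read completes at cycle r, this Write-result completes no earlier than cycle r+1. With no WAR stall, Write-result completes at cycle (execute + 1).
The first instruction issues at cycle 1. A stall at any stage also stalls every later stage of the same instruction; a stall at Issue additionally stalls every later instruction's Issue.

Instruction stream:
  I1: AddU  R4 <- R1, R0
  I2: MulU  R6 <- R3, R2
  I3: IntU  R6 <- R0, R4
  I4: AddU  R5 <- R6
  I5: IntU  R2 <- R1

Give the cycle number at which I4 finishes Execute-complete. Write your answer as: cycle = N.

cycle 1: I1 dispatched to AddU
cycle 2: I1 operands ready, I2 dispatched to MulU
cycle 3: I2 operands ready
cycle 4: I1 complete
cycle 5: R4←I1
cycle 6: I2 complete
cycle 7: R6←I2
cycle 8: I3 dispatched to IntU
cycle 9: I3 operands ready, I4 dispatched to AddU
cycle 10: I3 complete
cycle 11: R6←I3
cycle 12: I4 operands ready, I5 dispatched to IntU
cycle 13: I5 operands ready
cycle 14: I4 complete, I5 complete
cycle 15: R5←I4, R2←I5

cycle = 14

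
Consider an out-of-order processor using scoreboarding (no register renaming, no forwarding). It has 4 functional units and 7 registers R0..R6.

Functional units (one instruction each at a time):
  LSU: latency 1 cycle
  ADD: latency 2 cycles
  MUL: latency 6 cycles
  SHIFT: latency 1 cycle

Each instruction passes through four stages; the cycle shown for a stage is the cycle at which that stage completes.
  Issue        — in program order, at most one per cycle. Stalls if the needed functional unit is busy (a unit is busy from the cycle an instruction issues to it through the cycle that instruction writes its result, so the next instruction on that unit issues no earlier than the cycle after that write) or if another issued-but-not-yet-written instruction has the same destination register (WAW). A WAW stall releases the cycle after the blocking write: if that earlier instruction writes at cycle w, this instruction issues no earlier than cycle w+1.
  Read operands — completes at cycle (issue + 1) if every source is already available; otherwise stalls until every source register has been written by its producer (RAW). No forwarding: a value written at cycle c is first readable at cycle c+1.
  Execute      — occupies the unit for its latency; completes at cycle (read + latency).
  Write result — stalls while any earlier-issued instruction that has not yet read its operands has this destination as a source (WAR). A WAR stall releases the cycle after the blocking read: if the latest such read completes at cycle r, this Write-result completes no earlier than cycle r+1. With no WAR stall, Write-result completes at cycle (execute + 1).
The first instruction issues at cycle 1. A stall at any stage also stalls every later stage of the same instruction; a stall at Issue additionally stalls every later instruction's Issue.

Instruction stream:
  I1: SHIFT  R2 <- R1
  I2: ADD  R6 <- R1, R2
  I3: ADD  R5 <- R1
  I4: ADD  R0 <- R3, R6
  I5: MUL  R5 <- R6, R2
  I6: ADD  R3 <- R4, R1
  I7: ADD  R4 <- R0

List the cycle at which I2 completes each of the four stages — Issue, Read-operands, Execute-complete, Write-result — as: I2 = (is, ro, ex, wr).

I2 = (2, 5, 7, 8)

1) issue 1, read 2, done 3, write 4
2) issue 2, read 5, done 7, write 8  <RAW R2: wait I1 write@4>
3) issue 9, read 10, done 12, write 13  <struct: ADD busy until I2 writes@8>
4) issue 14, read 15, done 17, write 18  <struct: ADD busy until I3 writes@13>
5) issue 15, read 16, done 22, write 23
6) issue 19, read 20, done 22, write 23  <struct: ADD busy until I4 writes@18>
7) issue 24, read 25, done 27, write 28  <struct: ADD busy until I6 writes@23>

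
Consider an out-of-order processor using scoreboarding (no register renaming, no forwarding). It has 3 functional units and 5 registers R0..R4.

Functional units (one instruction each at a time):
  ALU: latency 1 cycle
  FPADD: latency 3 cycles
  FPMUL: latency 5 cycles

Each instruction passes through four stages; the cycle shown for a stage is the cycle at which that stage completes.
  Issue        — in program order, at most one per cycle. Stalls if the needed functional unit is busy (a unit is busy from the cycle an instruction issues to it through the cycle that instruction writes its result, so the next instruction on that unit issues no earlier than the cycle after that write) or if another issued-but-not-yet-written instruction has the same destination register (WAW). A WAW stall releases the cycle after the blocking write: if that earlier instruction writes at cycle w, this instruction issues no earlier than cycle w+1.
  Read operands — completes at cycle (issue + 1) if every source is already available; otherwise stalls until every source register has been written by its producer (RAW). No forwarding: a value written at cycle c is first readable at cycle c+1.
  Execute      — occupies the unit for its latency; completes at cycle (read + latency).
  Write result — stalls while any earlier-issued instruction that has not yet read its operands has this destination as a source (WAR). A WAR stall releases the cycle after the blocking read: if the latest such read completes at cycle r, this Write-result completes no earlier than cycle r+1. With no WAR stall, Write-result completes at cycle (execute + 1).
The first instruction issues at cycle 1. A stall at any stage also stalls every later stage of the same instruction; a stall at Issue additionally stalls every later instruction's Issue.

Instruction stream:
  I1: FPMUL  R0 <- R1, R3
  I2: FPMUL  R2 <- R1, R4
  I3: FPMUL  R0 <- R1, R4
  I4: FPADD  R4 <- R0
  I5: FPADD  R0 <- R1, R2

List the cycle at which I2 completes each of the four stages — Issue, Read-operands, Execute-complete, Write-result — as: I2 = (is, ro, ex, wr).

I2 = (9, 10, 15, 16)

[I1] 1/2/7/8
[I2] 9/10/15/16  (struct: FPMUL busy until I1 writes@8)
[I3] 17/18/23/24  (struct: FPMUL busy until I2 writes@16)
[I4] 18/25/28/29  (RAW R0: wait I3 write@24)
[I5] 30/31/34/35  (struct: FPADD busy until I4 writes@29)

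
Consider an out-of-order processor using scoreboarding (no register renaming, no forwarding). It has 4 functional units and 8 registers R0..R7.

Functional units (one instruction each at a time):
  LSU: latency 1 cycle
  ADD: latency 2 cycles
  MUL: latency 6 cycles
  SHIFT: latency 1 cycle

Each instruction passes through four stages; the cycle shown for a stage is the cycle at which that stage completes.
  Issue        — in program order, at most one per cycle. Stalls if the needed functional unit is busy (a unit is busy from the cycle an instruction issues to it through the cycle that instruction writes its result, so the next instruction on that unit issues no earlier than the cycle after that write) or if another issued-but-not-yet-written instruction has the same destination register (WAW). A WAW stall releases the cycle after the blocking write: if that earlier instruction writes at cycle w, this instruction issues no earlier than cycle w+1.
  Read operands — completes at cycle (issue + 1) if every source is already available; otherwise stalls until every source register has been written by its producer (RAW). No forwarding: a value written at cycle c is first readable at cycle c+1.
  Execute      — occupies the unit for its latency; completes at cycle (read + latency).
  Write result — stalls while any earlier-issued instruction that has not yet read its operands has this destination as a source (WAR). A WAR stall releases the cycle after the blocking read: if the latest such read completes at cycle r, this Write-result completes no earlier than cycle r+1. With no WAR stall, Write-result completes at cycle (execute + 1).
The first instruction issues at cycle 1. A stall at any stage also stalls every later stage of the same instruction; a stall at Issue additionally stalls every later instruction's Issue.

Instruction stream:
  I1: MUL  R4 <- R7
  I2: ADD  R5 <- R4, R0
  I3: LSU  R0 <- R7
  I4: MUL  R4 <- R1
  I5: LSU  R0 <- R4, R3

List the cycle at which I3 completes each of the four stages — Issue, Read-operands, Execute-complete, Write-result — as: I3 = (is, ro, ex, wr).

I3 = (3, 4, 5, 11)

  I1 | 1 | 2 | 8 | 9
  I2 | 2 | 10 | 12 | 13   RAW R4: wait I1 write@9
  I3 | 3 | 4 | 5 | 11   WAR R0: wait I2 read@10
  I4 | 10 | 11 | 17 | 18   struct: MUL busy until I1 writes@9
  I5 | 12 | 19 | 20 | 21   struct: LSU busy until I3 writes@11 · RAW R4: wait I4 write@18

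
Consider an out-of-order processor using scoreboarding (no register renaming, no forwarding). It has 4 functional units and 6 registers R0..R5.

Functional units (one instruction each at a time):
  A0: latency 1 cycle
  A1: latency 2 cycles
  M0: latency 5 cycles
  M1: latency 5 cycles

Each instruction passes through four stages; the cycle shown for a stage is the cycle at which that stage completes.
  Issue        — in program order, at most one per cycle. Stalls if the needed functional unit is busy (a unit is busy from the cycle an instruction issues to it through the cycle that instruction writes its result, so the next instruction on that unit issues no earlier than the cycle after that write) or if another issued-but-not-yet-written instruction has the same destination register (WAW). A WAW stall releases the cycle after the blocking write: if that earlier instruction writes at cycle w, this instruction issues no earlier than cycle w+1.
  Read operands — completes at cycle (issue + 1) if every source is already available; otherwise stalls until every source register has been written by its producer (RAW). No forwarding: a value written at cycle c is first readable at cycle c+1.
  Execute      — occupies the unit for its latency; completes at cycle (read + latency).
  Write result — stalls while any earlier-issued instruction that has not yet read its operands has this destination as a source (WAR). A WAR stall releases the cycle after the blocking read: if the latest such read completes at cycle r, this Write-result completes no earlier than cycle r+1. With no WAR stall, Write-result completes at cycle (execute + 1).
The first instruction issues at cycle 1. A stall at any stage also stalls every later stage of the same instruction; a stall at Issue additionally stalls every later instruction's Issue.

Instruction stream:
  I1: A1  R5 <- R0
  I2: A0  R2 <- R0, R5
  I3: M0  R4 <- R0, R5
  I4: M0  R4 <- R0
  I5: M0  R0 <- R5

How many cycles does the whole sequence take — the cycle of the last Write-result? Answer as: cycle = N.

I1  is:1  ro:2  ex:4  wr:5
I2  is:2  ro:6  ex:7  wr:8  — RAW R5: wait I1 write@5
I3  is:3  ro:6  ex:11  wr:12  — RAW R5: wait I1 write@5
I4  is:13  ro:14  ex:19  wr:20  — struct: M0 busy until I3 writes@12
I5  is:21  ro:22  ex:27  wr:28  — struct: M0 busy until I4 writes@20

cycle = 28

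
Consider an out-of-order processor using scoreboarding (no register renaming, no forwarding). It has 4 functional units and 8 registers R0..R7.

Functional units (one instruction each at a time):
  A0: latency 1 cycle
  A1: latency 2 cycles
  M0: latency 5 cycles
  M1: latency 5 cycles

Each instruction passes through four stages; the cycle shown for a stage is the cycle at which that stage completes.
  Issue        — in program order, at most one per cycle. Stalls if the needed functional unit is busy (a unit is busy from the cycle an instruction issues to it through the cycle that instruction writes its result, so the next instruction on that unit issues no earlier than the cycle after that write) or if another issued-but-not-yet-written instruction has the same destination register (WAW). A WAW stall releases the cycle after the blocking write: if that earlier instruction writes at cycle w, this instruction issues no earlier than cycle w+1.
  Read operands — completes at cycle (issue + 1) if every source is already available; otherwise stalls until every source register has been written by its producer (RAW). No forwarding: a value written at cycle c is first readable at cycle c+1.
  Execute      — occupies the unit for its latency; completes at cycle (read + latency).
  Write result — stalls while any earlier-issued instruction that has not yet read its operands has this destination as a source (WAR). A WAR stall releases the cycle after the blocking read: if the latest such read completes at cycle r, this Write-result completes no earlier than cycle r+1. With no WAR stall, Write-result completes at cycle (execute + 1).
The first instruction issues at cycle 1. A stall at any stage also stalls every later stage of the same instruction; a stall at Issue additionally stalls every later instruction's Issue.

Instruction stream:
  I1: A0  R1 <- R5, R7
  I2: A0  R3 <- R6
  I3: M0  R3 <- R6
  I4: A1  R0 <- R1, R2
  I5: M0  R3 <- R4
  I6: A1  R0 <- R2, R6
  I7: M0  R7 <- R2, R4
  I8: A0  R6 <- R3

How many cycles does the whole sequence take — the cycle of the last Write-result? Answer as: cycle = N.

cycle 1: issue I1 (A0)
cycle 2: I1 read-ops
cycle 3: I1 finished on A0
cycle 4: I1→R1
cycle 5: issue I2 (A0)
cycle 6: I2 read-ops
cycle 7: I2 finished on A0
cycle 8: I2→R3
cycle 9: issue I3 (M0)
cycle 10: I3 read-ops, issue I4 (A1)
cycle 11: I4 read-ops
cycle 13: I4 finished on A1
cycle 14: I4→R0
cycle 15: I3 finished on M0
cycle 16: I3→R3
cycle 17: issue I5 (M0)
cycle 18: I5 read-ops, issue I6 (A1)
cycle 19: I6 read-ops
cycle 21: I6 finished on A1
cycle 22: I6→R0
cycle 23: I5 finished on M0
cycle 24: I5→R3
cycle 25: issue I7 (M0)
cycle 26: I7 read-ops, issue I8 (A0)
cycle 27: I8 read-ops
cycle 28: I8 finished on A0
cycle 29: I8→R6
cycle 31: I7 finished on M0
cycle 32: I7→R7

cycle = 32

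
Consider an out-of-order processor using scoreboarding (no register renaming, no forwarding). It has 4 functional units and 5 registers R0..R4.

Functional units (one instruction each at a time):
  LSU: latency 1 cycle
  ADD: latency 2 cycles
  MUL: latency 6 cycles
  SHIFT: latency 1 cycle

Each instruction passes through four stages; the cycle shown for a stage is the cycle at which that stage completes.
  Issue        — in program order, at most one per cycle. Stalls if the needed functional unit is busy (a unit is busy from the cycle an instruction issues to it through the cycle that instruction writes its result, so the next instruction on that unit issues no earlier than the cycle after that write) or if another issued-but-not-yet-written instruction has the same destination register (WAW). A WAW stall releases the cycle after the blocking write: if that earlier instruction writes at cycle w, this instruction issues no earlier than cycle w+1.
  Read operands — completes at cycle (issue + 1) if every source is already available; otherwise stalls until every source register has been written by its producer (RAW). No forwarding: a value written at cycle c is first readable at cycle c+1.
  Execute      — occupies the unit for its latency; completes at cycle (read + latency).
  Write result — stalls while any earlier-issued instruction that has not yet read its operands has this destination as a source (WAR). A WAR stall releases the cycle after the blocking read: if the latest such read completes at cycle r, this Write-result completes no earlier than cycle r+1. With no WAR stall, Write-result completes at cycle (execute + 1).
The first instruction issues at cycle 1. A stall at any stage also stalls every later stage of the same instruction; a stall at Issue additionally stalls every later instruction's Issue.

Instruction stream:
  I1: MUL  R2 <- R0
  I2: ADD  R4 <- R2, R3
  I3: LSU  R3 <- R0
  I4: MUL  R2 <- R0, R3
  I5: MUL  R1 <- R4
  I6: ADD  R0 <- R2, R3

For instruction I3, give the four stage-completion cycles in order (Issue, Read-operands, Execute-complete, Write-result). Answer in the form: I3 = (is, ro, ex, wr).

[I1] 1/2/8/9
[I2] 2/10/12/13  (RAW R2: wait I1 write@9)
[I3] 3/4/5/11  (WAR R3: wait I2 read@10)
[I4] 10/12/18/19  (struct: MUL busy until I1 writes@9; RAW R3: wait I3 write@11)
[I5] 20/21/27/28  (struct: MUL busy until I4 writes@19)
[I6] 21/22/24/25

I3 = (3, 4, 5, 11)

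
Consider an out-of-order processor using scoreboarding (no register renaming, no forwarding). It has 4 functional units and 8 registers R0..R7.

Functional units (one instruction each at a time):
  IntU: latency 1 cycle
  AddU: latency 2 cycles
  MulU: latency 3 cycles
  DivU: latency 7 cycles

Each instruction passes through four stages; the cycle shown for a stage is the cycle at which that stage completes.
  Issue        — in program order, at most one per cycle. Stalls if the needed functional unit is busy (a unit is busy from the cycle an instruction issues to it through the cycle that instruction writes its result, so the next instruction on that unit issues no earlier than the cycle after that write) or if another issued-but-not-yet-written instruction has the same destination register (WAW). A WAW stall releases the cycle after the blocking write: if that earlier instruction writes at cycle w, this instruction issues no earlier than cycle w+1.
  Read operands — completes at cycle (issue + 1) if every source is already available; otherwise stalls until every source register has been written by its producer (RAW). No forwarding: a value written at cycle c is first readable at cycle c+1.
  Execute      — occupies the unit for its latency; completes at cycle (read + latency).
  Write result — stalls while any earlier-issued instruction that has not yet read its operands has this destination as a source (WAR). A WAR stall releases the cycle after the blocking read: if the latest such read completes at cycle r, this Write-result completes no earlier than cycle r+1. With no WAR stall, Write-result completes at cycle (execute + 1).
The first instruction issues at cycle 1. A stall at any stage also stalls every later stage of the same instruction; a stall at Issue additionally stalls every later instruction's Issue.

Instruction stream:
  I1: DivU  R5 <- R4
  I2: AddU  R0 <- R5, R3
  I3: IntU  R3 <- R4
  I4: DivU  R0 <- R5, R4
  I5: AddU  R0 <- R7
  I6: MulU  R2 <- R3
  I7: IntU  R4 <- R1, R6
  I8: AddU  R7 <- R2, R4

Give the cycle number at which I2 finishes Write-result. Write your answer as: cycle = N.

cycle = 14

  I1 | 1 | 2 | 9 | 10
  I2 | 2 | 11 | 13 | 14   RAW R5: wait I1 write@10
  I3 | 3 | 4 | 5 | 12   WAR R3: wait I2 read@11
  I4 | 15 | 16 | 23 | 24   WAW R0: wait I2 write@14
  I5 | 25 | 26 | 28 | 29   WAW R0: wait I4 write@24
  I6 | 26 | 27 | 30 | 31
  I7 | 27 | 28 | 29 | 30
  I8 | 30 | 32 | 34 | 35   struct: AddU busy until I5 writes@29 · RAW R2: wait I6 write@31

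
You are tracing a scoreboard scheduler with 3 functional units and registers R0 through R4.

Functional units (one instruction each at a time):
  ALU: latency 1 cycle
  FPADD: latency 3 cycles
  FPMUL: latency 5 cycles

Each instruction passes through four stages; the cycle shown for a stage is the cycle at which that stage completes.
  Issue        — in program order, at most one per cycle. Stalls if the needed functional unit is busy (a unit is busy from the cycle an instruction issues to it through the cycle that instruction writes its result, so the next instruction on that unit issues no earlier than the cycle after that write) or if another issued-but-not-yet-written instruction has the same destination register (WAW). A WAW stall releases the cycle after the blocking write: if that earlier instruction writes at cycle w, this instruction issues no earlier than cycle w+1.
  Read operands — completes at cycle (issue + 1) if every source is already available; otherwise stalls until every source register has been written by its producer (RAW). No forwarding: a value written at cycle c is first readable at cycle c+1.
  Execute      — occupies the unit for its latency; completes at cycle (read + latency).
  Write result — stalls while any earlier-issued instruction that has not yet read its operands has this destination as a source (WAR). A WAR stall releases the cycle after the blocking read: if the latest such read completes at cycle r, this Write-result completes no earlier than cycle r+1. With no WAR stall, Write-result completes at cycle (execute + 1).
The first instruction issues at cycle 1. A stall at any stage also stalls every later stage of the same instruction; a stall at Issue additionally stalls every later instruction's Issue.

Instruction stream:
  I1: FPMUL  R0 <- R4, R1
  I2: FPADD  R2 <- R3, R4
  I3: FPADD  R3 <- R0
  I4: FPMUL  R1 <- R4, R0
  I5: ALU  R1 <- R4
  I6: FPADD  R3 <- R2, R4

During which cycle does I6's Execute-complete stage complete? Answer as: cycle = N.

[I1] 1/2/7/8
[I2] 2/3/6/7
[I3] 8/9/12/13  (struct: FPADD busy until I2 writes@7)
[I4] 9/10/15/16
[I5] 17/18/19/20  (WAW R1: wait I4 write@16)
[I6] 18/19/22/23

cycle = 22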